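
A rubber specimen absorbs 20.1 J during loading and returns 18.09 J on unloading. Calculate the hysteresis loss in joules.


Hysteresis loss = loading - unloading
= 20.1 - 18.09
= 2.01 J

2.01 J


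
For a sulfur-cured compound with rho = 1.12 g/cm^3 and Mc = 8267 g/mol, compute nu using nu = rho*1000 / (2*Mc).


nu = rho * 1000 / (2 * Mc)
nu = 1.12 * 1000 / (2 * 8267)
nu = 1120.0 / 16534
nu = 0.0677 mol/L

0.0677 mol/L


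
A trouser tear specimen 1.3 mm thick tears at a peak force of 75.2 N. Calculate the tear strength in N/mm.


Tear strength = force / thickness
= 75.2 / 1.3
= 57.85 N/mm

57.85 N/mm


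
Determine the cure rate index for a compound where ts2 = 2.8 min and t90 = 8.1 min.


CRI = 100 / (t90 - ts2)
= 100 / (8.1 - 2.8)
= 100 / 5.3
= 18.87 min^-1

18.87 min^-1


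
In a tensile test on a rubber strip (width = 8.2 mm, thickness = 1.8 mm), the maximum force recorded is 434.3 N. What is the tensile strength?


Area = width * thickness = 8.2 * 1.8 = 14.76 mm^2
TS = force / area = 434.3 / 14.76 = 29.42 MPa

29.42 MPa


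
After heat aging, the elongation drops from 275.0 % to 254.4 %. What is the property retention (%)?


Retention = aged / original * 100
= 254.4 / 275.0 * 100
= 92.5%

92.5%


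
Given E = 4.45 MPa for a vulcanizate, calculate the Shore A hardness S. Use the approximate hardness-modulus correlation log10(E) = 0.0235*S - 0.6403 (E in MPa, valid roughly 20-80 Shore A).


log10(E) = 0.0235*S - 0.6403  =>  S = (log10(E) + 0.6403) / 0.0235
log10(4.45) = 0.648360
S = (0.648360 + 0.6403) / 0.0235 = 1.288660 / 0.0235
S = 54.8

Shore A = 54.8


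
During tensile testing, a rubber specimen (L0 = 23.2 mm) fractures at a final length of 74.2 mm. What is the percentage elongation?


Elongation = (Lf - L0) / L0 * 100
= (74.2 - 23.2) / 23.2 * 100
= 51.0 / 23.2 * 100
= 219.8%

219.8%


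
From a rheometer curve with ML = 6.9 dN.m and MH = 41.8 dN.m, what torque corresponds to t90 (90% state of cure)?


M90 = ML + 0.9 * (MH - ML)
M90 = 6.9 + 0.9 * (41.8 - 6.9)
M90 = 6.9 + 0.9 * 34.9
M90 = 38.31 dN.m

38.31 dN.m


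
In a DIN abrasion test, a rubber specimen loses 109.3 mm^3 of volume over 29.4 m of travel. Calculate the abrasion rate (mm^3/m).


Rate = volume_loss / distance
= 109.3 / 29.4
= 3.718 mm^3/m

3.718 mm^3/m


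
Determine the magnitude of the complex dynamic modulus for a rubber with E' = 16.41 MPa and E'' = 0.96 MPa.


|E*| = sqrt(E'^2 + E''^2)
= sqrt(16.41^2 + 0.96^2)
= sqrt(269.2881 + 0.9216)
= 16.438 MPa

16.438 MPa


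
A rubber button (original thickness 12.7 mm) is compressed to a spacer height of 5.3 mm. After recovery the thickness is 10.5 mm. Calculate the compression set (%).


CS = (t0 - recovered) / (t0 - ts) * 100
= (12.7 - 10.5) / (12.7 - 5.3) * 100
= 2.2 / 7.4 * 100
= 29.7%

29.7%


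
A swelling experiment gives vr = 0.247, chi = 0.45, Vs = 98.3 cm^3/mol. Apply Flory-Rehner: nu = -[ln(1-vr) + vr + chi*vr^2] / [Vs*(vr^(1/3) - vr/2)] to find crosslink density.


ln(1 - vr) = ln(1 - 0.247) = -0.2837
Numerator = -((-0.2837) + 0.247 + 0.45 * 0.247^2) = 0.0092
Denominator = 98.3 * (0.247^(1/3) - 0.247/2) = 49.5364
nu = 0.0092 / 49.5364 = 1.8645e-04 mol/cm^3

1.8645e-04 mol/cm^3


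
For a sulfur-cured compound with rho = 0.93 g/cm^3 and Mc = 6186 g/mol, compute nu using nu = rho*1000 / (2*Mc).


nu = rho * 1000 / (2 * Mc)
nu = 0.93 * 1000 / (2 * 6186)
nu = 930.0 / 12372
nu = 0.0752 mol/L

0.0752 mol/L


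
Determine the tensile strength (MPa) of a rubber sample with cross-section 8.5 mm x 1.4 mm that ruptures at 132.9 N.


Area = width * thickness = 8.5 * 1.4 = 11.9 mm^2
TS = force / area = 132.9 / 11.9 = 11.17 MPa

11.17 MPa


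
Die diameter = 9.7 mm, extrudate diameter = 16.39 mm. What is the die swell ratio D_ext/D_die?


Die swell ratio = D_extrudate / D_die
= 16.39 / 9.7
= 1.69

Die swell = 1.69


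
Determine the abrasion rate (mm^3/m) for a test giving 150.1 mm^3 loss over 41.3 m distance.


Rate = volume_loss / distance
= 150.1 / 41.3
= 3.634 mm^3/m

3.634 mm^3/m


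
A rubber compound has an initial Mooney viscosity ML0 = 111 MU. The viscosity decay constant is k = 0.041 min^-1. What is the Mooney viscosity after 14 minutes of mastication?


ML = ML0 * exp(-k * t)
ML = 111 * exp(-0.041 * 14)
ML = 111 * 0.5633
ML = 62.52 MU

62.52 MU


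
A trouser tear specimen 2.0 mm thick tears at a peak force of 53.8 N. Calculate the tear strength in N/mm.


Tear strength = force / thickness
= 53.8 / 2.0
= 26.9 N/mm

26.9 N/mm


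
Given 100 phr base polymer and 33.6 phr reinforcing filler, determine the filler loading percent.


Filler % = filler / (rubber + filler) * 100
= 33.6 / (100 + 33.6) * 100
= 33.6 / 133.6 * 100
= 25.15%

25.15%


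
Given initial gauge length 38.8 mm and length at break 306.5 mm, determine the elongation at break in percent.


Elongation = (Lf - L0) / L0 * 100
= (306.5 - 38.8) / 38.8 * 100
= 267.7 / 38.8 * 100
= 689.9%

689.9%


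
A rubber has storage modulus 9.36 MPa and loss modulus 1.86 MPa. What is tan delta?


tan delta = E'' / E'
= 1.86 / 9.36
= 0.1987

tan delta = 0.1987


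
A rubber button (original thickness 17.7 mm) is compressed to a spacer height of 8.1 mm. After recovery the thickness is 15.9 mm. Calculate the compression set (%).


CS = (t0 - recovered) / (t0 - ts) * 100
= (17.7 - 15.9) / (17.7 - 8.1) * 100
= 1.8 / 9.6 * 100
= 18.8%

18.8%


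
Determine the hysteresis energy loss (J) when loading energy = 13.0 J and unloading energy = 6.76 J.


Hysteresis loss = loading - unloading
= 13.0 - 6.76
= 6.24 J

6.24 J


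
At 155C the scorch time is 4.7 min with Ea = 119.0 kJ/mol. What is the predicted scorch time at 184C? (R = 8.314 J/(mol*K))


Convert temperatures: T1 = 155 + 273.15 = 428.15 K, T2 = 184 + 273.15 = 457.15 K
ts2_new = 4.7 * exp(119000 / 8.314 * (1/457.15 - 1/428.15))
1/T2 - 1/T1 = -1.4816e-04
ts2_new = 0.56 min

0.56 min


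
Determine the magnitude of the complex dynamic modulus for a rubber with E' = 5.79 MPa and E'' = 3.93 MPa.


|E*| = sqrt(E'^2 + E''^2)
= sqrt(5.79^2 + 3.93^2)
= sqrt(33.5241 + 15.4449)
= 6.998 MPa

6.998 MPa


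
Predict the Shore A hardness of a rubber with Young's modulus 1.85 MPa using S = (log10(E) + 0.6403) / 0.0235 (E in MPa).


log10(E) = 0.0235*S - 0.6403  =>  S = (log10(E) + 0.6403) / 0.0235
log10(1.85) = 0.267172
S = (0.267172 + 0.6403) / 0.0235 = 0.907472 / 0.0235
S = 38.6

Shore A = 38.6


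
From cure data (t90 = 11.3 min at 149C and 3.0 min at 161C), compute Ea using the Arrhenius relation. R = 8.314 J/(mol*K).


T1 = 422.15 K, T2 = 434.15 K
1/T1 - 1/T2 = 6.5475e-05
ln(t1/t2) = ln(11.3/3.0) = 1.3262
Ea = 8.314 * 1.3262 / 6.5475e-05 = 168399.6812 J/mol
Ea = 168.4 kJ/mol

168.4 kJ/mol


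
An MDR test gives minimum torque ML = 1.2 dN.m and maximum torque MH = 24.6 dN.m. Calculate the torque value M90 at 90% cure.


M90 = ML + 0.9 * (MH - ML)
M90 = 1.2 + 0.9 * (24.6 - 1.2)
M90 = 1.2 + 0.9 * 23.4
M90 = 22.26 dN.m

22.26 dN.m


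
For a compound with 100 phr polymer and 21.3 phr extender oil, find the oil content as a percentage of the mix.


Oil % = oil / (100 + oil) * 100
= 21.3 / (100 + 21.3) * 100
= 21.3 / 121.3 * 100
= 17.56%

17.56%


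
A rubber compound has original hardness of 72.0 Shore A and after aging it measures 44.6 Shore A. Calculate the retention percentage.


Retention = aged / original * 100
= 44.6 / 72.0 * 100
= 61.9%

61.9%


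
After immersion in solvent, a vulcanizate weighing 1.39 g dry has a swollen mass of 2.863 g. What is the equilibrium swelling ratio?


Q = W_swollen / W_dry
Q = 2.863 / 1.39
Q = 2.06

Q = 2.06


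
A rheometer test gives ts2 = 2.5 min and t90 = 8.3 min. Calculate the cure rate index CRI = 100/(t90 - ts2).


CRI = 100 / (t90 - ts2)
= 100 / (8.3 - 2.5)
= 100 / 5.8
= 17.24 min^-1

17.24 min^-1


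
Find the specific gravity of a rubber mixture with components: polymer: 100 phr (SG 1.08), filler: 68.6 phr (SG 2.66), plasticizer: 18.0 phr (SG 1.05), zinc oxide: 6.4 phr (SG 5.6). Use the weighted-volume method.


Sum of weights = 193.0
Volume contributions:
  polymer: 100/1.08 = 92.5926
  filler: 68.6/2.66 = 25.7895
  plasticizer: 18.0/1.05 = 17.1429
  zinc oxide: 6.4/5.6 = 1.1429
Sum of volumes = 136.6678
SG = 193.0 / 136.6678 = 1.412

SG = 1.412


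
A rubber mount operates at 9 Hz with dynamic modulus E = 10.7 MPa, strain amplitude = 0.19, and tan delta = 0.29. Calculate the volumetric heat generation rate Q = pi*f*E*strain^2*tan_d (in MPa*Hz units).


Q = pi * f * E * strain^2 * tan_d
= pi * 9 * 10.7 * 0.19^2 * 0.29
= pi * 9 * 10.7 * 0.0361 * 0.29
= 3.1672

Q = 3.1672


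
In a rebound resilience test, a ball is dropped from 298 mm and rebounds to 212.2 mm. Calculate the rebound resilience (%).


Resilience = h_rebound / h_drop * 100
= 212.2 / 298 * 100
= 71.2%

71.2%


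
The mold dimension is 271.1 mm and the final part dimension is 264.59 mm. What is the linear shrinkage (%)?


Shrinkage = (mold - part) / mold * 100
= (271.1 - 264.59) / 271.1 * 100
= 6.51 / 271.1 * 100
= 2.4%

2.4%


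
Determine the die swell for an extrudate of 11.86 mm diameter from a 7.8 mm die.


Die swell ratio = D_extrudate / D_die
= 11.86 / 7.8
= 1.521

Die swell = 1.521


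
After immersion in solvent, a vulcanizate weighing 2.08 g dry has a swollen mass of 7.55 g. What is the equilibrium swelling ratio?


Q = W_swollen / W_dry
Q = 7.55 / 2.08
Q = 3.63

Q = 3.63


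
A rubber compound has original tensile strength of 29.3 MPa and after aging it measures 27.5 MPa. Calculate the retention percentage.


Retention = aged / original * 100
= 27.5 / 29.3 * 100
= 93.9%

93.9%


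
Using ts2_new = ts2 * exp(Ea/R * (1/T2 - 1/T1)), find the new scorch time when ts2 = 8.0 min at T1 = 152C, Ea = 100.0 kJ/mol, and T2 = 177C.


Convert temperatures: T1 = 152 + 273.15 = 425.15 K, T2 = 177 + 273.15 = 450.15 K
ts2_new = 8.0 * exp(100000 / 8.314 * (1/450.15 - 1/425.15))
1/T2 - 1/T1 = -1.3063e-04
ts2_new = 1.66 min

1.66 min


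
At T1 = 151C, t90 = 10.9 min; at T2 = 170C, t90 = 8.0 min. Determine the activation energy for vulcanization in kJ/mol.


T1 = 424.15 K, T2 = 443.15 K
1/T1 - 1/T2 = 1.0108e-04
ln(t1/t2) = ln(10.9/8.0) = 0.3093
Ea = 8.314 * 0.3093 / 1.0108e-04 = 25441.1300 J/mol
Ea = 25.44 kJ/mol

25.44 kJ/mol


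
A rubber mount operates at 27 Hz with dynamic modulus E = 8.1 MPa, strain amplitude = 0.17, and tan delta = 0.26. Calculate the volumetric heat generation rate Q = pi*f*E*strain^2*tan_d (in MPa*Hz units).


Q = pi * f * E * strain^2 * tan_d
= pi * 27 * 8.1 * 0.17^2 * 0.26
= pi * 27 * 8.1 * 0.0289 * 0.26
= 5.1626

Q = 5.1626


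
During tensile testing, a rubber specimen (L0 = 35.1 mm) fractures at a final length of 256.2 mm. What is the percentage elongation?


Elongation = (Lf - L0) / L0 * 100
= (256.2 - 35.1) / 35.1 * 100
= 221.1 / 35.1 * 100
= 629.9%

629.9%


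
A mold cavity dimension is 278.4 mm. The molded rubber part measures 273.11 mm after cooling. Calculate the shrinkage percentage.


Shrinkage = (mold - part) / mold * 100
= (278.4 - 273.11) / 278.4 * 100
= 5.29 / 278.4 * 100
= 1.9%

1.9%


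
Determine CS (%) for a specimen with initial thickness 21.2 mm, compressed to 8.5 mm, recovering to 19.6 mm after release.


CS = (t0 - recovered) / (t0 - ts) * 100
= (21.2 - 19.6) / (21.2 - 8.5) * 100
= 1.6 / 12.7 * 100
= 12.6%

12.6%


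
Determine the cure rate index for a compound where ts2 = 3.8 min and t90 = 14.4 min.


CRI = 100 / (t90 - ts2)
= 100 / (14.4 - 3.8)
= 100 / 10.6
= 9.43 min^-1

9.43 min^-1


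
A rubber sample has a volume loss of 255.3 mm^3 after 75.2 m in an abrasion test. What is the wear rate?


Rate = volume_loss / distance
= 255.3 / 75.2
= 3.395 mm^3/m

3.395 mm^3/m


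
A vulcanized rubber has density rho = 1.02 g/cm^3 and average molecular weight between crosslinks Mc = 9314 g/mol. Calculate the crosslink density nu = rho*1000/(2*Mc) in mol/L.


nu = rho * 1000 / (2 * Mc)
nu = 1.02 * 1000 / (2 * 9314)
nu = 1020.0 / 18628
nu = 0.0548 mol/L

0.0548 mol/L


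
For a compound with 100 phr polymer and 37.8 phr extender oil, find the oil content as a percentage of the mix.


Oil % = oil / (100 + oil) * 100
= 37.8 / (100 + 37.8) * 100
= 37.8 / 137.8 * 100
= 27.43%

27.43%


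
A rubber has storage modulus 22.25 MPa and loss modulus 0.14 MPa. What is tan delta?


tan delta = E'' / E'
= 0.14 / 22.25
= 0.0063

tan delta = 0.0063


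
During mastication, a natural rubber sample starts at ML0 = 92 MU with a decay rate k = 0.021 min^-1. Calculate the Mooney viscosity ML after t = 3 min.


ML = ML0 * exp(-k * t)
ML = 92 * exp(-0.021 * 3)
ML = 92 * 0.9389
ML = 86.38 MU

86.38 MU


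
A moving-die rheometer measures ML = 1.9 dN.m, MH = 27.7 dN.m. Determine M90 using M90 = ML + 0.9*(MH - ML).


M90 = ML + 0.9 * (MH - ML)
M90 = 1.9 + 0.9 * (27.7 - 1.9)
M90 = 1.9 + 0.9 * 25.8
M90 = 25.12 dN.m

25.12 dN.m


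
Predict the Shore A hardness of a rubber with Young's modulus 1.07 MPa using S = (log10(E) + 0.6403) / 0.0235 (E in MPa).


log10(E) = 0.0235*S - 0.6403  =>  S = (log10(E) + 0.6403) / 0.0235
log10(1.07) = 0.029384
S = (0.029384 + 0.6403) / 0.0235 = 0.669684 / 0.0235
S = 28.5

Shore A = 28.5


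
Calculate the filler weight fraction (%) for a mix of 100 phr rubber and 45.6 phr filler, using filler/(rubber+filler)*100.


Filler % = filler / (rubber + filler) * 100
= 45.6 / (100 + 45.6) * 100
= 45.6 / 145.6 * 100
= 31.32%

31.32%


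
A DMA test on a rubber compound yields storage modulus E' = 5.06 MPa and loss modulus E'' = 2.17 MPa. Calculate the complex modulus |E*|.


|E*| = sqrt(E'^2 + E''^2)
= sqrt(5.06^2 + 2.17^2)
= sqrt(25.6036 + 4.7089)
= 5.506 MPa

5.506 MPa


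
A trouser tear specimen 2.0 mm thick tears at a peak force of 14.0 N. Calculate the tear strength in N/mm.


Tear strength = force / thickness
= 14.0 / 2.0
= 7.0 N/mm

7.0 N/mm


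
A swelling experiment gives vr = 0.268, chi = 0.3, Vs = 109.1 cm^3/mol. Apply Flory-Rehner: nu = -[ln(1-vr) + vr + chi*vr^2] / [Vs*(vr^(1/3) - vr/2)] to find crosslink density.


ln(1 - vr) = ln(1 - 0.268) = -0.3120
Numerator = -((-0.3120) + 0.268 + 0.3 * 0.268^2) = 0.0224
Denominator = 109.1 * (0.268^(1/3) - 0.268/2) = 55.7207
nu = 0.0224 / 55.7207 = 4.0250e-04 mol/cm^3

4.0250e-04 mol/cm^3


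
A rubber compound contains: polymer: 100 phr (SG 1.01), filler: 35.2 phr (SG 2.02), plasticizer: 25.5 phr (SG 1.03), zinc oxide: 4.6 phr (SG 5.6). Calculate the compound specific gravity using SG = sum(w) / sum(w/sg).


Sum of weights = 165.3
Volume contributions:
  polymer: 100/1.01 = 99.0099
  filler: 35.2/2.02 = 17.4257
  plasticizer: 25.5/1.03 = 24.7573
  zinc oxide: 4.6/5.6 = 0.8214
Sum of volumes = 142.0144
SG = 165.3 / 142.0144 = 1.164

SG = 1.164


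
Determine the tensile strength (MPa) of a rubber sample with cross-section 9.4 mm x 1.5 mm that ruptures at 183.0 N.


Area = width * thickness = 9.4 * 1.5 = 14.1 mm^2
TS = force / area = 183.0 / 14.1 = 12.98 MPa

12.98 MPa


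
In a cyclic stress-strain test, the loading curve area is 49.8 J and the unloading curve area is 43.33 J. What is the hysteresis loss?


Hysteresis loss = loading - unloading
= 49.8 - 43.33
= 6.47 J

6.47 J


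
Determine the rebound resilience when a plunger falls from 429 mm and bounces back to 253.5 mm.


Resilience = h_rebound / h_drop * 100
= 253.5 / 429 * 100
= 59.1%

59.1%


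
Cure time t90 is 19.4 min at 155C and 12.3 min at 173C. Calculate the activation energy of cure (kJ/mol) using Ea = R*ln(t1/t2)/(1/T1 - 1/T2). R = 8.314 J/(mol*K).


T1 = 428.15 K, T2 = 446.15 K
1/T1 - 1/T2 = 9.4231e-05
ln(t1/t2) = ln(19.4/12.3) = 0.4557
Ea = 8.314 * 0.4557 / 9.4231e-05 = 40203.9221 J/mol
Ea = 40.2 kJ/mol

40.2 kJ/mol


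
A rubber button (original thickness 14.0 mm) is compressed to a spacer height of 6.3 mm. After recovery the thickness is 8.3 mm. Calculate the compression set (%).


CS = (t0 - recovered) / (t0 - ts) * 100
= (14.0 - 8.3) / (14.0 - 6.3) * 100
= 5.7 / 7.7 * 100
= 74.0%

74.0%


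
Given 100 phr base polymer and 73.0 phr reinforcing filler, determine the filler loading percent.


Filler % = filler / (rubber + filler) * 100
= 73.0 / (100 + 73.0) * 100
= 73.0 / 173.0 * 100
= 42.2%

42.2%


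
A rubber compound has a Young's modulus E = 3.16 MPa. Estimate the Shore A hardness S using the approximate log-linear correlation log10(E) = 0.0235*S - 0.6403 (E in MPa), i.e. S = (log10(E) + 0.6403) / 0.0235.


log10(E) = 0.0235*S - 0.6403  =>  S = (log10(E) + 0.6403) / 0.0235
log10(3.16) = 0.499687
S = (0.499687 + 0.6403) / 0.0235 = 1.139987 / 0.0235
S = 48.5

Shore A = 48.5


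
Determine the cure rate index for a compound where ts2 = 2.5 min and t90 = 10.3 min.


CRI = 100 / (t90 - ts2)
= 100 / (10.3 - 2.5)
= 100 / 7.8
= 12.82 min^-1

12.82 min^-1


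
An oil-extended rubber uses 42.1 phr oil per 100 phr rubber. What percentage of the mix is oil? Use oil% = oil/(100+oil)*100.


Oil % = oil / (100 + oil) * 100
= 42.1 / (100 + 42.1) * 100
= 42.1 / 142.1 * 100
= 29.63%

29.63%


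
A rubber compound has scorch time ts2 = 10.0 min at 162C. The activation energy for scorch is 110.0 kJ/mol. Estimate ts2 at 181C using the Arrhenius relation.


Convert temperatures: T1 = 162 + 273.15 = 435.15 K, T2 = 181 + 273.15 = 454.15 K
ts2_new = 10.0 * exp(110000 / 8.314 * (1/454.15 - 1/435.15))
1/T2 - 1/T1 = -9.6142e-05
ts2_new = 2.8 min

2.8 min


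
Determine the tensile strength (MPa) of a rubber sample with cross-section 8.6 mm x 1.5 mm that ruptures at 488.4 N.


Area = width * thickness = 8.6 * 1.5 = 12.9 mm^2
TS = force / area = 488.4 / 12.9 = 37.86 MPa

37.86 MPa


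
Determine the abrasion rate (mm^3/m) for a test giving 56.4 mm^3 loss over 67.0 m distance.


Rate = volume_loss / distance
= 56.4 / 67.0
= 0.842 mm^3/m

0.842 mm^3/m


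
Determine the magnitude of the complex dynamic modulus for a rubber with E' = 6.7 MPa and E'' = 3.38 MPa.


|E*| = sqrt(E'^2 + E''^2)
= sqrt(6.7^2 + 3.38^2)
= sqrt(44.8900 + 11.4244)
= 7.504 MPa

7.504 MPa


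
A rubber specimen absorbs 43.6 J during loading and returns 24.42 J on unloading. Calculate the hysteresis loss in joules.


Hysteresis loss = loading - unloading
= 43.6 - 24.42
= 19.18 J

19.18 J


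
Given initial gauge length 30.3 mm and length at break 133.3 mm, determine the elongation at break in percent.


Elongation = (Lf - L0) / L0 * 100
= (133.3 - 30.3) / 30.3 * 100
= 103.0 / 30.3 * 100
= 339.9%

339.9%


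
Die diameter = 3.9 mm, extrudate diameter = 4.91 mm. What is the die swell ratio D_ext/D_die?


Die swell ratio = D_extrudate / D_die
= 4.91 / 3.9
= 1.259

Die swell = 1.259


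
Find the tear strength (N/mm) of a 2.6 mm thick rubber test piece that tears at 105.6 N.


Tear strength = force / thickness
= 105.6 / 2.6
= 40.62 N/mm

40.62 N/mm


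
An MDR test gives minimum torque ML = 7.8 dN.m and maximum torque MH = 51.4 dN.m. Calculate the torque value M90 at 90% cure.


M90 = ML + 0.9 * (MH - ML)
M90 = 7.8 + 0.9 * (51.4 - 7.8)
M90 = 7.8 + 0.9 * 43.6
M90 = 47.04 dN.m

47.04 dN.m


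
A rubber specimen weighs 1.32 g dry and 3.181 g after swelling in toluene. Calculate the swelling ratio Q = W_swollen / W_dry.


Q = W_swollen / W_dry
Q = 3.181 / 1.32
Q = 2.41

Q = 2.41


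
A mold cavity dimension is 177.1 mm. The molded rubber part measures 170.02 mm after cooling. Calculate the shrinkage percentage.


Shrinkage = (mold - part) / mold * 100
= (177.1 - 170.02) / 177.1 * 100
= 7.08 / 177.1 * 100
= 4.0%

4.0%


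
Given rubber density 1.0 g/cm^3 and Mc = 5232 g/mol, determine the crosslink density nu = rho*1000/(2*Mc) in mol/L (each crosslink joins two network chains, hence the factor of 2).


nu = rho * 1000 / (2 * Mc)
nu = 1.0 * 1000 / (2 * 5232)
nu = 1000.0 / 10464
nu = 0.0956 mol/L

0.0956 mol/L


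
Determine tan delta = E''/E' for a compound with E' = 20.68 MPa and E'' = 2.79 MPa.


tan delta = E'' / E'
= 2.79 / 20.68
= 0.1349

tan delta = 0.1349


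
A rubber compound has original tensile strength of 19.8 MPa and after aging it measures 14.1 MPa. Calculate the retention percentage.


Retention = aged / original * 100
= 14.1 / 19.8 * 100
= 71.2%

71.2%


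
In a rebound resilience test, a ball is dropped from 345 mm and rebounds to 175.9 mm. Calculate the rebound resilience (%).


Resilience = h_rebound / h_drop * 100
= 175.9 / 345 * 100
= 51.0%

51.0%


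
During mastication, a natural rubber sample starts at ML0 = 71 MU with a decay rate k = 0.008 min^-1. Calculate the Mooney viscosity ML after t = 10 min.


ML = ML0 * exp(-k * t)
ML = 71 * exp(-0.008 * 10)
ML = 71 * 0.9231
ML = 65.54 MU

65.54 MU


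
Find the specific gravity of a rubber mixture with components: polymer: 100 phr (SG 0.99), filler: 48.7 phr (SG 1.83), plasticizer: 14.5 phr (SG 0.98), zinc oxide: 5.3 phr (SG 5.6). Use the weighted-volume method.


Sum of weights = 168.5
Volume contributions:
  polymer: 100/0.99 = 101.0101
  filler: 48.7/1.83 = 26.6120
  plasticizer: 14.5/0.98 = 14.7959
  zinc oxide: 5.3/5.6 = 0.9464
Sum of volumes = 143.3645
SG = 168.5 / 143.3645 = 1.175

SG = 1.175


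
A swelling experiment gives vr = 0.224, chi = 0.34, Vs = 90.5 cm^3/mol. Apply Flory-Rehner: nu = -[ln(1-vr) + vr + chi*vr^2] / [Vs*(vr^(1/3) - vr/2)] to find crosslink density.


ln(1 - vr) = ln(1 - 0.224) = -0.2536
Numerator = -((-0.2536) + 0.224 + 0.34 * 0.224^2) = 0.0125
Denominator = 90.5 * (0.224^(1/3) - 0.224/2) = 44.8263
nu = 0.0125 / 44.8263 = 2.7981e-04 mol/cm^3

2.7981e-04 mol/cm^3


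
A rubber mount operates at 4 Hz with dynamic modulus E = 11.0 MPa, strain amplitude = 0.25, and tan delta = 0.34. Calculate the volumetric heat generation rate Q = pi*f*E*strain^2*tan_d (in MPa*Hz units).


Q = pi * f * E * strain^2 * tan_d
= pi * 4 * 11.0 * 0.25^2 * 0.34
= pi * 4 * 11.0 * 0.0625 * 0.34
= 2.9374

Q = 2.9374


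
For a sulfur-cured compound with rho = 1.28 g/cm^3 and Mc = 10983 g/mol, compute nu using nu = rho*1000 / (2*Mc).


nu = rho * 1000 / (2 * Mc)
nu = 1.28 * 1000 / (2 * 10983)
nu = 1280.0 / 21966
nu = 0.0583 mol/L

0.0583 mol/L


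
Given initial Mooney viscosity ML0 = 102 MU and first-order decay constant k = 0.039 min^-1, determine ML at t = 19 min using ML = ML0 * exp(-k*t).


ML = ML0 * exp(-k * t)
ML = 102 * exp(-0.039 * 19)
ML = 102 * 0.4766
ML = 48.62 MU

48.62 MU


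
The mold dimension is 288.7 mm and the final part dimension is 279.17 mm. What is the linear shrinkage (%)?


Shrinkage = (mold - part) / mold * 100
= (288.7 - 279.17) / 288.7 * 100
= 9.53 / 288.7 * 100
= 3.3%

3.3%


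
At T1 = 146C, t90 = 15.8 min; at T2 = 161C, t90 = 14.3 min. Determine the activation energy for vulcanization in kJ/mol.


T1 = 419.15 K, T2 = 434.15 K
1/T1 - 1/T2 = 8.2429e-05
ln(t1/t2) = ln(15.8/14.3) = 0.0998
Ea = 8.314 * 0.0998 / 8.2429e-05 = 10061.0358 J/mol
Ea = 10.06 kJ/mol

10.06 kJ/mol


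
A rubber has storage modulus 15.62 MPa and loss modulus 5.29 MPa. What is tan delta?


tan delta = E'' / E'
= 5.29 / 15.62
= 0.3387

tan delta = 0.3387


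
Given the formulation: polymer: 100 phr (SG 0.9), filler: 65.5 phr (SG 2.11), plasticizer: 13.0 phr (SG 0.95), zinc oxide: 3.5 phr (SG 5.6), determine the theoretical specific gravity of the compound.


Sum of weights = 182.0
Volume contributions:
  polymer: 100/0.9 = 111.1111
  filler: 65.5/2.11 = 31.0427
  plasticizer: 13.0/0.95 = 13.6842
  zinc oxide: 3.5/5.6 = 0.6250
Sum of volumes = 156.4630
SG = 182.0 / 156.4630 = 1.163

SG = 1.163


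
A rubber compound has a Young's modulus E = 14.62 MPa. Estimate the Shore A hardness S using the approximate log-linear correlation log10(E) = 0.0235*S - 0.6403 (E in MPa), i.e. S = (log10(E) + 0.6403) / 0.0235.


log10(E) = 0.0235*S - 0.6403  =>  S = (log10(E) + 0.6403) / 0.0235
log10(14.62) = 1.164947
S = (1.164947 + 0.6403) / 0.0235 = 1.805247 / 0.0235
S = 76.8

Shore A = 76.8


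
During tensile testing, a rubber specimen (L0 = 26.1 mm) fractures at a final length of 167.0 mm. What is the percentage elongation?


Elongation = (Lf - L0) / L0 * 100
= (167.0 - 26.1) / 26.1 * 100
= 140.9 / 26.1 * 100
= 539.8%

539.8%


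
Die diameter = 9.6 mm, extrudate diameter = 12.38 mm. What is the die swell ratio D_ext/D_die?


Die swell ratio = D_extrudate / D_die
= 12.38 / 9.6
= 1.29

Die swell = 1.29


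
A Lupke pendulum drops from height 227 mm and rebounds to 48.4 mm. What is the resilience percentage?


Resilience = h_rebound / h_drop * 100
= 48.4 / 227 * 100
= 21.3%

21.3%


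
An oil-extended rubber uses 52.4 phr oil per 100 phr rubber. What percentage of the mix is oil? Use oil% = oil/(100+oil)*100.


Oil % = oil / (100 + oil) * 100
= 52.4 / (100 + 52.4) * 100
= 52.4 / 152.4 * 100
= 34.38%

34.38%


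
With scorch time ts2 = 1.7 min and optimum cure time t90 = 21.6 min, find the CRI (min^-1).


CRI = 100 / (t90 - ts2)
= 100 / (21.6 - 1.7)
= 100 / 19.9
= 5.03 min^-1

5.03 min^-1


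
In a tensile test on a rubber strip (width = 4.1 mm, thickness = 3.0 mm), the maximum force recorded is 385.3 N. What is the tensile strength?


Area = width * thickness = 4.1 * 3.0 = 12.3 mm^2
TS = force / area = 385.3 / 12.3 = 31.33 MPa

31.33 MPa


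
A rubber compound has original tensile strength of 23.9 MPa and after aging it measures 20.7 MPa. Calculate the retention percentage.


Retention = aged / original * 100
= 20.7 / 23.9 * 100
= 86.6%

86.6%


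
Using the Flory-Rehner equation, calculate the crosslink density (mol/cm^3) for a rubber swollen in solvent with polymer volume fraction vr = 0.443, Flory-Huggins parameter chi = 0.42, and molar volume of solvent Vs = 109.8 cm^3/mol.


ln(1 - vr) = ln(1 - 0.443) = -0.5852
Numerator = -((-0.5852) + 0.443 + 0.42 * 0.443^2) = 0.0598
Denominator = 109.8 * (0.443^(1/3) - 0.443/2) = 59.3815
nu = 0.0598 / 59.3815 = 0.0010 mol/cm^3

0.0010 mol/cm^3


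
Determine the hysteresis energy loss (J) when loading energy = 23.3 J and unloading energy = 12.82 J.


Hysteresis loss = loading - unloading
= 23.3 - 12.82
= 10.48 J

10.48 J


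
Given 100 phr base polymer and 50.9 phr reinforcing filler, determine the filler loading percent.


Filler % = filler / (rubber + filler) * 100
= 50.9 / (100 + 50.9) * 100
= 50.9 / 150.9 * 100
= 33.73%

33.73%


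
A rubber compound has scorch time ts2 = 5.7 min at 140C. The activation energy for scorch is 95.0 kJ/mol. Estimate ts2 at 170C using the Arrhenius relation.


Convert temperatures: T1 = 140 + 273.15 = 413.15 K, T2 = 170 + 273.15 = 443.15 K
ts2_new = 5.7 * exp(95000 / 8.314 * (1/443.15 - 1/413.15))
1/T2 - 1/T1 = -1.6386e-04
ts2_new = 0.88 min

0.88 min


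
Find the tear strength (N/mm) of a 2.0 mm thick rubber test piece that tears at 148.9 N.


Tear strength = force / thickness
= 148.9 / 2.0
= 74.45 N/mm

74.45 N/mm


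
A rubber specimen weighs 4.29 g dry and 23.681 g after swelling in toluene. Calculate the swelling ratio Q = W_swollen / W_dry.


Q = W_swollen / W_dry
Q = 23.681 / 4.29
Q = 5.52

Q = 5.52


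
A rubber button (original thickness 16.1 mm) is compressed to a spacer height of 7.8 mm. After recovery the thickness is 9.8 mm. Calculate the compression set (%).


CS = (t0 - recovered) / (t0 - ts) * 100
= (16.1 - 9.8) / (16.1 - 7.8) * 100
= 6.3 / 8.3 * 100
= 75.9%

75.9%


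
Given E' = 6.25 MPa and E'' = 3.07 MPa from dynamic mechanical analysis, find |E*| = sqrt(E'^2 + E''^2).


|E*| = sqrt(E'^2 + E''^2)
= sqrt(6.25^2 + 3.07^2)
= sqrt(39.0625 + 9.4249)
= 6.963 MPa

6.963 MPa


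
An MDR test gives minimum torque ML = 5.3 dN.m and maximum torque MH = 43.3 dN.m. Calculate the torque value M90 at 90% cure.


M90 = ML + 0.9 * (MH - ML)
M90 = 5.3 + 0.9 * (43.3 - 5.3)
M90 = 5.3 + 0.9 * 38.0
M90 = 39.5 dN.m

39.5 dN.m


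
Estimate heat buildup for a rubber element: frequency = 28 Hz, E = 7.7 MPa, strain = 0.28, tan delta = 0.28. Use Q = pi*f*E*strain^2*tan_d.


Q = pi * f * E * strain^2 * tan_d
= pi * 28 * 7.7 * 0.28^2 * 0.28
= pi * 28 * 7.7 * 0.0784 * 0.28
= 14.8687

Q = 14.8687


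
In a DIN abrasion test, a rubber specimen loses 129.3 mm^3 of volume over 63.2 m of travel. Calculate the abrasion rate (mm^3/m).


Rate = volume_loss / distance
= 129.3 / 63.2
= 2.046 mm^3/m

2.046 mm^3/m


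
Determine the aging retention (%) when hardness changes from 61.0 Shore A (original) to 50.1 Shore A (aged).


Retention = aged / original * 100
= 50.1 / 61.0 * 100
= 82.1%

82.1%


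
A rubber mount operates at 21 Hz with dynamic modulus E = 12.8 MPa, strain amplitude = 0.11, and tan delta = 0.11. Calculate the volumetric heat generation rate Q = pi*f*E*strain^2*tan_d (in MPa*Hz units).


Q = pi * f * E * strain^2 * tan_d
= pi * 21 * 12.8 * 0.11^2 * 0.11
= pi * 21 * 12.8 * 0.0121 * 0.11
= 1.1240

Q = 1.1240


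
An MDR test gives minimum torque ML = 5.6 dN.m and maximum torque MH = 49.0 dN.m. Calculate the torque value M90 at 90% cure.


M90 = ML + 0.9 * (MH - ML)
M90 = 5.6 + 0.9 * (49.0 - 5.6)
M90 = 5.6 + 0.9 * 43.4
M90 = 44.66 dN.m

44.66 dN.m


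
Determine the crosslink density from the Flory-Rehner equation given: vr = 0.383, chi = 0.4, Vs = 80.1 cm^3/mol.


ln(1 - vr) = ln(1 - 0.383) = -0.4829
Numerator = -((-0.4829) + 0.383 + 0.4 * 0.383^2) = 0.0412
Denominator = 80.1 * (0.383^(1/3) - 0.383/2) = 42.8308
nu = 0.0412 / 42.8308 = 9.6217e-04 mol/cm^3

9.6217e-04 mol/cm^3


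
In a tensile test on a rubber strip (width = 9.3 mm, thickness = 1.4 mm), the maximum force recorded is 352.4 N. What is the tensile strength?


Area = width * thickness = 9.3 * 1.4 = 13.02 mm^2
TS = force / area = 352.4 / 13.02 = 27.07 MPa

27.07 MPa


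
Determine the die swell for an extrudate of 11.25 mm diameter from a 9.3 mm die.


Die swell ratio = D_extrudate / D_die
= 11.25 / 9.3
= 1.21

Die swell = 1.21


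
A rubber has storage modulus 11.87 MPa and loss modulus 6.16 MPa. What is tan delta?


tan delta = E'' / E'
= 6.16 / 11.87
= 0.519

tan delta = 0.519


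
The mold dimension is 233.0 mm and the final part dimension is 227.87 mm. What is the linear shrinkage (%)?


Shrinkage = (mold - part) / mold * 100
= (233.0 - 227.87) / 233.0 * 100
= 5.13 / 233.0 * 100
= 2.2%

2.2%


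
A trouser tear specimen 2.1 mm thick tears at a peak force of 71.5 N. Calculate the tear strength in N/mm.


Tear strength = force / thickness
= 71.5 / 2.1
= 34.05 N/mm

34.05 N/mm


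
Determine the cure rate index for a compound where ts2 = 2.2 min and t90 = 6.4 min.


CRI = 100 / (t90 - ts2)
= 100 / (6.4 - 2.2)
= 100 / 4.2
= 23.81 min^-1

23.81 min^-1


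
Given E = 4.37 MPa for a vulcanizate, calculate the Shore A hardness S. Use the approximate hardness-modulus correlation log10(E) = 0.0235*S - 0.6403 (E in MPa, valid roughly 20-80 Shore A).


log10(E) = 0.0235*S - 0.6403  =>  S = (log10(E) + 0.6403) / 0.0235
log10(4.37) = 0.640481
S = (0.640481 + 0.6403) / 0.0235 = 1.280781 / 0.0235
S = 54.5

Shore A = 54.5


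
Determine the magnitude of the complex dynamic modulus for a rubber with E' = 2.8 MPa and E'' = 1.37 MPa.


|E*| = sqrt(E'^2 + E''^2)
= sqrt(2.8^2 + 1.37^2)
= sqrt(7.8400 + 1.8769)
= 3.117 MPa

3.117 MPa


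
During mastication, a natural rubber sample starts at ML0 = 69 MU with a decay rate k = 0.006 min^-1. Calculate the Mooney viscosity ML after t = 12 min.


ML = ML0 * exp(-k * t)
ML = 69 * exp(-0.006 * 12)
ML = 69 * 0.9305
ML = 64.21 MU

64.21 MU


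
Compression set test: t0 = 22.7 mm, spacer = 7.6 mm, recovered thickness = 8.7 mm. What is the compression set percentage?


CS = (t0 - recovered) / (t0 - ts) * 100
= (22.7 - 8.7) / (22.7 - 7.6) * 100
= 14.0 / 15.1 * 100
= 92.7%

92.7%


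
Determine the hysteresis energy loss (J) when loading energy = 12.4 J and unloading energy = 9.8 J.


Hysteresis loss = loading - unloading
= 12.4 - 9.8
= 2.6 J

2.6 J


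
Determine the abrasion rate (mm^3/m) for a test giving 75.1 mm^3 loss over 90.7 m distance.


Rate = volume_loss / distance
= 75.1 / 90.7
= 0.828 mm^3/m

0.828 mm^3/m


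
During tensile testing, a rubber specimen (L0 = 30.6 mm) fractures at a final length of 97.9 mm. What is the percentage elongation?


Elongation = (Lf - L0) / L0 * 100
= (97.9 - 30.6) / 30.6 * 100
= 67.3 / 30.6 * 100
= 219.9%

219.9%


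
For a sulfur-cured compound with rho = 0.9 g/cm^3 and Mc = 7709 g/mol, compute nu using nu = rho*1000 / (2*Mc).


nu = rho * 1000 / (2 * Mc)
nu = 0.9 * 1000 / (2 * 7709)
nu = 900.0 / 15418
nu = 0.0584 mol/L

0.0584 mol/L


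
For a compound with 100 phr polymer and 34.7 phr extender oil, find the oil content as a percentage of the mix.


Oil % = oil / (100 + oil) * 100
= 34.7 / (100 + 34.7) * 100
= 34.7 / 134.7 * 100
= 25.76%

25.76%


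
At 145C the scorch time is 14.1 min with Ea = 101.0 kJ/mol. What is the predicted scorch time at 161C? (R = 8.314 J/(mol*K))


Convert temperatures: T1 = 145 + 273.15 = 418.15 K, T2 = 161 + 273.15 = 434.15 K
ts2_new = 14.1 * exp(101000 / 8.314 * (1/434.15 - 1/418.15))
1/T2 - 1/T1 = -8.8135e-05
ts2_new = 4.83 min

4.83 min


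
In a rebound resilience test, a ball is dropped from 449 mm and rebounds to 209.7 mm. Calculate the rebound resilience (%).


Resilience = h_rebound / h_drop * 100
= 209.7 / 449 * 100
= 46.7%

46.7%


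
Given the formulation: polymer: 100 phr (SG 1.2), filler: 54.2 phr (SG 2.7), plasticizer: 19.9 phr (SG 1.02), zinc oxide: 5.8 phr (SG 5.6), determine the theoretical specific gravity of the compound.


Sum of weights = 179.9
Volume contributions:
  polymer: 100/1.2 = 83.3333
  filler: 54.2/2.7 = 20.0741
  plasticizer: 19.9/1.02 = 19.5098
  zinc oxide: 5.8/5.6 = 1.0357
Sum of volumes = 123.9529
SG = 179.9 / 123.9529 = 1.451

SG = 1.451


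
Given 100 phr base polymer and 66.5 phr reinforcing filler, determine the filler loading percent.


Filler % = filler / (rubber + filler) * 100
= 66.5 / (100 + 66.5) * 100
= 66.5 / 166.5 * 100
= 39.94%

39.94%


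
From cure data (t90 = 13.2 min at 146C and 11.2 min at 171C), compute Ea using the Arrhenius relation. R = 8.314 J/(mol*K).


T1 = 419.15 K, T2 = 444.15 K
1/T1 - 1/T2 = 1.3429e-04
ln(t1/t2) = ln(13.2/11.2) = 0.1643
Ea = 8.314 * 0.1643 / 1.3429e-04 = 10172.1973 J/mol
Ea = 10.17 kJ/mol

10.17 kJ/mol


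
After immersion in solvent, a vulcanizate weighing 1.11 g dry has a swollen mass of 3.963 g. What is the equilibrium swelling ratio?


Q = W_swollen / W_dry
Q = 3.963 / 1.11
Q = 3.57

Q = 3.57


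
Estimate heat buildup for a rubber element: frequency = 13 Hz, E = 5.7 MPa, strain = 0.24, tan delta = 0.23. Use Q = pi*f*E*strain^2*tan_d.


Q = pi * f * E * strain^2 * tan_d
= pi * 13 * 5.7 * 0.24^2 * 0.23
= pi * 13 * 5.7 * 0.0576 * 0.23
= 3.0840

Q = 3.0840


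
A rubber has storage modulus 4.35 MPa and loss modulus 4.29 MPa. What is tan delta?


tan delta = E'' / E'
= 4.29 / 4.35
= 0.9862

tan delta = 0.9862


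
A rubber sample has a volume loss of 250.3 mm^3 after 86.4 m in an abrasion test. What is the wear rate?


Rate = volume_loss / distance
= 250.3 / 86.4
= 2.897 mm^3/m

2.897 mm^3/m


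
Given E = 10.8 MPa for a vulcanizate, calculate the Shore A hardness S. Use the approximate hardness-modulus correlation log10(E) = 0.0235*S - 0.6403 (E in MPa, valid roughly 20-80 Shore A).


log10(E) = 0.0235*S - 0.6403  =>  S = (log10(E) + 0.6403) / 0.0235
log10(10.8) = 1.033424
S = (1.033424 + 0.6403) / 0.0235 = 1.673724 / 0.0235
S = 71.2

Shore A = 71.2


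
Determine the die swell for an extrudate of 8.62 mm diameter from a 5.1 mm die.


Die swell ratio = D_extrudate / D_die
= 8.62 / 5.1
= 1.69

Die swell = 1.69


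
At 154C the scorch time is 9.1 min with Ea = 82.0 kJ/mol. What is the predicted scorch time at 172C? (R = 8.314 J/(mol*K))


Convert temperatures: T1 = 154 + 273.15 = 427.15 K, T2 = 172 + 273.15 = 445.15 K
ts2_new = 9.1 * exp(82000 / 8.314 * (1/445.15 - 1/427.15))
1/T2 - 1/T1 = -9.4664e-05
ts2_new = 3.58 min

3.58 min


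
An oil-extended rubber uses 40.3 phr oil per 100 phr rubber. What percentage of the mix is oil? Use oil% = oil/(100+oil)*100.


Oil % = oil / (100 + oil) * 100
= 40.3 / (100 + 40.3) * 100
= 40.3 / 140.3 * 100
= 28.72%

28.72%


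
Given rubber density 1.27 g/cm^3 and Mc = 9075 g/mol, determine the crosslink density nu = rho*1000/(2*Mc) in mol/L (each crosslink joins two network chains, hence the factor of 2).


nu = rho * 1000 / (2 * Mc)
nu = 1.27 * 1000 / (2 * 9075)
nu = 1270.0 / 18150
nu = 0.0700 mol/L

0.0700 mol/L


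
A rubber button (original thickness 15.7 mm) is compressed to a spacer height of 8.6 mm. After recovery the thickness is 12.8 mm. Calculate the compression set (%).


CS = (t0 - recovered) / (t0 - ts) * 100
= (15.7 - 12.8) / (15.7 - 8.6) * 100
= 2.9 / 7.1 * 100
= 40.8%

40.8%


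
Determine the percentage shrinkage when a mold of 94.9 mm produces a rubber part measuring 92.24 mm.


Shrinkage = (mold - part) / mold * 100
= (94.9 - 92.24) / 94.9 * 100
= 2.66 / 94.9 * 100
= 2.8%

2.8%


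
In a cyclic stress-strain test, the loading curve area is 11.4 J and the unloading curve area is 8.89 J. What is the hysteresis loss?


Hysteresis loss = loading - unloading
= 11.4 - 8.89
= 2.51 J

2.51 J


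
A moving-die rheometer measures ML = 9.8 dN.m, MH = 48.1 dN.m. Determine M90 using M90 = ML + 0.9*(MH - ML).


M90 = ML + 0.9 * (MH - ML)
M90 = 9.8 + 0.9 * (48.1 - 9.8)
M90 = 9.8 + 0.9 * 38.3
M90 = 44.27 dN.m

44.27 dN.m


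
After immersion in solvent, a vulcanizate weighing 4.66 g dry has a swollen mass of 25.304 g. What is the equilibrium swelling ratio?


Q = W_swollen / W_dry
Q = 25.304 / 4.66
Q = 5.43

Q = 5.43


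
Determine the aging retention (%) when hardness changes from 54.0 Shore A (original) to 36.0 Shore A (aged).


Retention = aged / original * 100
= 36.0 / 54.0 * 100
= 66.7%

66.7%


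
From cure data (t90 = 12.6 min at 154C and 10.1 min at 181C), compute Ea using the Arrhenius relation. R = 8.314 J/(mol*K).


T1 = 427.15 K, T2 = 454.15 K
1/T1 - 1/T2 = 1.3918e-04
ln(t1/t2) = ln(12.6/10.1) = 0.2212
Ea = 8.314 * 0.2212 / 1.3918e-04 = 13210.9879 J/mol
Ea = 13.21 kJ/mol

13.21 kJ/mol


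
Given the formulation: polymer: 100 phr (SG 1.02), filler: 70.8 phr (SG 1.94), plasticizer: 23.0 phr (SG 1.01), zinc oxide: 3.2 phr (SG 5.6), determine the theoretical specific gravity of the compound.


Sum of weights = 197.0
Volume contributions:
  polymer: 100/1.02 = 98.0392
  filler: 70.8/1.94 = 36.4948
  plasticizer: 23.0/1.01 = 22.7723
  zinc oxide: 3.2/5.6 = 0.5714
Sum of volumes = 157.8778
SG = 197.0 / 157.8778 = 1.248

SG = 1.248


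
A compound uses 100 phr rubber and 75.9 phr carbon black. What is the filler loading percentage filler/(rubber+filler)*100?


Filler % = filler / (rubber + filler) * 100
= 75.9 / (100 + 75.9) * 100
= 75.9 / 175.9 * 100
= 43.15%

43.15%


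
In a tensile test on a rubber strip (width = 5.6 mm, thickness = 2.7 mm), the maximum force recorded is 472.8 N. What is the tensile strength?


Area = width * thickness = 5.6 * 2.7 = 15.12 mm^2
TS = force / area = 472.8 / 15.12 = 31.27 MPa

31.27 MPa


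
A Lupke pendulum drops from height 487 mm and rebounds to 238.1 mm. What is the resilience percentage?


Resilience = h_rebound / h_drop * 100
= 238.1 / 487 * 100
= 48.9%

48.9%


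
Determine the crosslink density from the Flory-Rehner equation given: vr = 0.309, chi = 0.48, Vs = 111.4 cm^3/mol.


ln(1 - vr) = ln(1 - 0.309) = -0.3696
Numerator = -((-0.3696) + 0.309 + 0.48 * 0.309^2) = 0.0148
Denominator = 111.4 * (0.309^(1/3) - 0.309/2) = 58.1019
nu = 0.0148 / 58.1019 = 2.5446e-04 mol/cm^3

2.5446e-04 mol/cm^3


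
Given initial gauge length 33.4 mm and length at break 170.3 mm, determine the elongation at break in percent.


Elongation = (Lf - L0) / L0 * 100
= (170.3 - 33.4) / 33.4 * 100
= 136.9 / 33.4 * 100
= 409.9%

409.9%
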